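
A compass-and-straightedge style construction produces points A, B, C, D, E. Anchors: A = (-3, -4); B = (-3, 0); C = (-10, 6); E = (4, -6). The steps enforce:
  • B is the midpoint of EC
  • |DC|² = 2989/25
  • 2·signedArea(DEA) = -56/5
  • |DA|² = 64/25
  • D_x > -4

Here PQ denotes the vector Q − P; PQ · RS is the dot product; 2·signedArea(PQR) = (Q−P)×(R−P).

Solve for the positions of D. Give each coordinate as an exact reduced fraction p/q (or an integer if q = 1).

D = (-3, -12/5)

1. D_x = -3  [line -2·x + -7·y + -114/5 = 0 ∩ |DC|² = 2989/25]
2. D_y = -12/5  [line -2·x + -7·y + -114/5 = 0 ∩ |DC|² = 2989/25]
   → D = (-3, -12/5)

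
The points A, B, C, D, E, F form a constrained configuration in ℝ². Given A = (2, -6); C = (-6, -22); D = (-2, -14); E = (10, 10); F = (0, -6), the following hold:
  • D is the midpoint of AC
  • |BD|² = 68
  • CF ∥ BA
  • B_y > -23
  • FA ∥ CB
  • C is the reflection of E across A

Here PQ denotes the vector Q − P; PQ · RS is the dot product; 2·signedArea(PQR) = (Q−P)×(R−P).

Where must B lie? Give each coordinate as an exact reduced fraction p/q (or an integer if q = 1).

1. B_x = -4  [CF ∥ BA ∩ FA ∥ CB]
2. B_y = -22  [CF ∥ BA ∩ FA ∥ CB]
   → B = (-4, -22)

B = (-4, -22)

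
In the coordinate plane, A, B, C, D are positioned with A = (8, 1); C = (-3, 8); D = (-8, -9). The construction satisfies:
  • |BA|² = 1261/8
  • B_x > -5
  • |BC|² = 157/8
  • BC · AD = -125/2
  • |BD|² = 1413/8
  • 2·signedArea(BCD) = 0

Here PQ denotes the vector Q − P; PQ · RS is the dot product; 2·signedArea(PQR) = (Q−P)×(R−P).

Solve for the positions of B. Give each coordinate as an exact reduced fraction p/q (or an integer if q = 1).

1. B_x = -17/4  [2·signedArea(BCD) = 0 ∩ BC · AD = -125/2]
2. B_y = 15/4  [2·signedArea(BCD) = 0 ∩ BC · AD = -125/2]
   → B = (-17/4, 15/4)

B = (-17/4, 15/4)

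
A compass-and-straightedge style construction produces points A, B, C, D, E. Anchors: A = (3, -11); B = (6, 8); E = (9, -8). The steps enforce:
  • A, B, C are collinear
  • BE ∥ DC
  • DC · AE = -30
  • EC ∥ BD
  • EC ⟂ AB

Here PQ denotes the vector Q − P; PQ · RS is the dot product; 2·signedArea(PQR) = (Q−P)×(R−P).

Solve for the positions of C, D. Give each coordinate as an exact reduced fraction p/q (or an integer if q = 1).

C = (267/74, -529/74)
D = (45/74, 655/74)

1. C_x = 267/74  [A, B, C are collinear ∩ EC ⟂ AB]
2. C_y = -529/74  [A, B, C are collinear ∩ EC ⟂ AB]
   → C = (267/74, -529/74)
3. D_x = 45/74  [BE ∥ DC ∩ EC ∥ BD]
4. D_y = 655/74  [BE ∥ DC ∩ EC ∥ BD]
   → D = (45/74, 655/74)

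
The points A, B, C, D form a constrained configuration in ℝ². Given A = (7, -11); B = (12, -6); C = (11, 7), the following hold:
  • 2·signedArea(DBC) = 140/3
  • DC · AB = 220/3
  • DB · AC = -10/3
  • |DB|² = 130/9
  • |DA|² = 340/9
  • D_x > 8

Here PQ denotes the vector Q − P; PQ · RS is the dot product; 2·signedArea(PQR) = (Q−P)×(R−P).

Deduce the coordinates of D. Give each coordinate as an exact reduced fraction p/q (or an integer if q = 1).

1. D_x = 25/3  [2·signedArea(DBC) = 140/3 ∩ DC · AB = 220/3]
2. D_y = -5  [2·signedArea(DBC) = 140/3 ∩ DC · AB = 220/3]
   → D = (25/3, -5)

D = (25/3, -5)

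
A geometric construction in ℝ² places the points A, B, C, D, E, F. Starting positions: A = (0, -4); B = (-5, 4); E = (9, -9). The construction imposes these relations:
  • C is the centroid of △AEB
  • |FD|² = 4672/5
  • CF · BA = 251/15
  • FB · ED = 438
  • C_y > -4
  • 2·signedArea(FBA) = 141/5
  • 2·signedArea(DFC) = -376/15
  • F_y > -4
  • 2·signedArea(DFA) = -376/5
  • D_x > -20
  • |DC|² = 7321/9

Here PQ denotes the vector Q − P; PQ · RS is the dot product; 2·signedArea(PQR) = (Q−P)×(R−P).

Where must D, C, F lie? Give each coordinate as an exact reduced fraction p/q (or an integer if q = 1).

C = (4/3, -3)
D = (-19, 17)
F = (17/5, -19/5)

1. C_x = 4/3  [C is the centroid of △AEB]
2. C_y = -3  [C is the centroid of △AEB]
   → C = (4/3, -3)
3. F_x = 17/5  [2·signedArea(FBA) = 141/5 ∩ CF · BA = 251/15]
4. F_y = -19/5  [2·signedArea(FBA) = 141/5 ∩ CF · BA = 251/15]
   → F = (17/5, -19/5)
5. D_x = -19  [2·signedArea(DFA) = -376/5 ∩ 2·signedArea(DFC) = -376/15]
6. D_y = 17  [2·signedArea(DFA) = -376/5 ∩ 2·signedArea(DFC) = -376/15]
   → D = (-19, 17)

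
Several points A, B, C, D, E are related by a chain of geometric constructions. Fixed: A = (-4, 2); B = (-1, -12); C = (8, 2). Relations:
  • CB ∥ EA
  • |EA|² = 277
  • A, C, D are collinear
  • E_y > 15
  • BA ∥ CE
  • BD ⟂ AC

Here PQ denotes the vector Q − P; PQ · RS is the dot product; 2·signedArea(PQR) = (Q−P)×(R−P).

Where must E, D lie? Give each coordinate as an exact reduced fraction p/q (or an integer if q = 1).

1. E_x = 5  [CB ∥ EA ∩ BA ∥ CE]
2. E_y = 16  [CB ∥ EA ∩ BA ∥ CE]
   → E = (5, 16)
3. D_x = -1  [A, C, D are collinear ∩ BD ⟂ AC]
4. D_y = 2  [A, C, D are collinear ∩ BD ⟂ AC]
   → D = (-1, 2)

D = (-1, 2)
E = (5, 16)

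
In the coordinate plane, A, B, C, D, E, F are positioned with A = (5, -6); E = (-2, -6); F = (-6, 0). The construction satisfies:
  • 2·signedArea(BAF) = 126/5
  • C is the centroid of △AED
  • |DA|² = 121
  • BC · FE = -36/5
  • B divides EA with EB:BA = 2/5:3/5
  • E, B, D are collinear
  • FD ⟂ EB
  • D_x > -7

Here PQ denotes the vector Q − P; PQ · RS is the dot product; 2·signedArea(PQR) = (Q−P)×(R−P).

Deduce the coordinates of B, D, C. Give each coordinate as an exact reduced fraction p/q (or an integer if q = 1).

1. B_x = 4/5  [B divides EA with EB:BA = 2/5:3/5]
2. B_y = -6  [B divides EA with EB:BA = 2/5:3/5]
   → B = (4/5, -6)
3. D_x = -6  [E, B, D are collinear ∩ FD ⟂ EB]
4. D_y = -6  [E, B, D are collinear ∩ FD ⟂ EB]
   → D = (-6, -6)
5. C_x = -1  [C is the centroid of △AED]
6. C_y = -6  [C is the centroid of △AED]
   → C = (-1, -6)

B = (4/5, -6)
C = (-1, -6)
D = (-6, -6)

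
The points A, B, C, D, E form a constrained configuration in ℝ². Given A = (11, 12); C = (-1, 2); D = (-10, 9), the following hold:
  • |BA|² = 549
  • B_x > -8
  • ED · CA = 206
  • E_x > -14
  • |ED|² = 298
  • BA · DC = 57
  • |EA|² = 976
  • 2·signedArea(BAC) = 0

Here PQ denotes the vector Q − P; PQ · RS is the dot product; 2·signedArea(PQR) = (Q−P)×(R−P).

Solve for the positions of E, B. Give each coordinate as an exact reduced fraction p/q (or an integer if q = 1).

B = (-7, -3)
E = (-13, -8)

1. E_x = -13  [line -12·x + -10·y + -236 = 0 ∩ |EA|² = 976]
2. E_y = -8  [line -12·x + -10·y + -236 = 0 ∩ |EA|² = 976]
   → E = (-13, -8)
3. B_x = -7  [2·signedArea(BAC) = 0 ∩ BA · DC = 57]
4. B_y = -3  [2·signedArea(BAC) = 0 ∩ BA · DC = 57]
   → B = (-7, -3)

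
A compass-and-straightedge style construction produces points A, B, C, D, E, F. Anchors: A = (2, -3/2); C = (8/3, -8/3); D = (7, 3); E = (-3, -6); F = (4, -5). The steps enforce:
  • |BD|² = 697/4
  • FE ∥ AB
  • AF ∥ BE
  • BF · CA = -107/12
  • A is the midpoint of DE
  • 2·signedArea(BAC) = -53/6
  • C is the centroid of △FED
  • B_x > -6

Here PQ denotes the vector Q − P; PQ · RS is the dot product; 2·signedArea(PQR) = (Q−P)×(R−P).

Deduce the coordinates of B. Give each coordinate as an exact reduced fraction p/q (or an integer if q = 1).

B = (-5, -5/2)

1. B_x = -5  [AF ∥ BE ∩ FE ∥ AB]
2. B_y = -5/2  [AF ∥ BE ∩ FE ∥ AB]
   → B = (-5, -5/2)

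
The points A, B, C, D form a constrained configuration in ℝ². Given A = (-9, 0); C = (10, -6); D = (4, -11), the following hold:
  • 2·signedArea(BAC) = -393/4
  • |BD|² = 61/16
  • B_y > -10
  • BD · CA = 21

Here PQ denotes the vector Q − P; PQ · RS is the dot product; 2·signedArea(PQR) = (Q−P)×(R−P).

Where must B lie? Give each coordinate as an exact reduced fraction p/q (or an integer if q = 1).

B = (11/2, -39/4)

1. B_x = 11/2  [2·signedArea(BAC) = -393/4 ∩ BD · CA = 21]
2. B_y = -39/4  [2·signedArea(BAC) = -393/4 ∩ BD · CA = 21]
   → B = (11/2, -39/4)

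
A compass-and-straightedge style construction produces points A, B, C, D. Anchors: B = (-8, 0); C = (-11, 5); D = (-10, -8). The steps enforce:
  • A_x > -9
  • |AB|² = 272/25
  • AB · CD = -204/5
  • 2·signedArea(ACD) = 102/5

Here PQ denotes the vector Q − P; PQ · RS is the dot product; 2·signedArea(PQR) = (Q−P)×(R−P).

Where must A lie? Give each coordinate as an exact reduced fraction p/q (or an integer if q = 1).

1. A_x = -44/5  [AB · CD = -204/5 ∩ 2·signedArea(ACD) = 102/5]
2. A_y = -16/5  [AB · CD = -204/5 ∩ 2·signedArea(ACD) = 102/5]
   → A = (-44/5, -16/5)

A = (-44/5, -16/5)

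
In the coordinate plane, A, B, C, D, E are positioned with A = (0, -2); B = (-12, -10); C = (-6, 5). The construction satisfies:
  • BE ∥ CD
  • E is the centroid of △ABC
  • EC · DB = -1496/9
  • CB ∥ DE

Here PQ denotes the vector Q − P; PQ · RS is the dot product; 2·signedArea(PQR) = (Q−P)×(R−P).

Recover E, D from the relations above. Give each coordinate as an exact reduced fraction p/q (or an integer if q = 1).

D = (0, 38/3)
E = (-6, -7/3)

1. E_x = -6  [E is the centroid of △ABC]
2. E_y = -7/3  [E is the centroid of △ABC]
   → E = (-6, -7/3)
3. D_x = 0  [CB ∥ DE ∩ BE ∥ CD]
4. D_y = 38/3  [CB ∥ DE ∩ BE ∥ CD]
   → D = (0, 38/3)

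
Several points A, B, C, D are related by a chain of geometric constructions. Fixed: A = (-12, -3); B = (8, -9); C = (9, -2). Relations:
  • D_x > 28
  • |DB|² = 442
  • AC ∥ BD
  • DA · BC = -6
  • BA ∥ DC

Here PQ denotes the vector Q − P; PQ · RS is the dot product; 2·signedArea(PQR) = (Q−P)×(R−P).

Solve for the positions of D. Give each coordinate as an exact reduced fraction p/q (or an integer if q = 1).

D = (29, -8)

1. D_x = 29  [BA ∥ DC ∩ AC ∥ BD]
2. D_y = -8  [BA ∥ DC ∩ AC ∥ BD]
   → D = (29, -8)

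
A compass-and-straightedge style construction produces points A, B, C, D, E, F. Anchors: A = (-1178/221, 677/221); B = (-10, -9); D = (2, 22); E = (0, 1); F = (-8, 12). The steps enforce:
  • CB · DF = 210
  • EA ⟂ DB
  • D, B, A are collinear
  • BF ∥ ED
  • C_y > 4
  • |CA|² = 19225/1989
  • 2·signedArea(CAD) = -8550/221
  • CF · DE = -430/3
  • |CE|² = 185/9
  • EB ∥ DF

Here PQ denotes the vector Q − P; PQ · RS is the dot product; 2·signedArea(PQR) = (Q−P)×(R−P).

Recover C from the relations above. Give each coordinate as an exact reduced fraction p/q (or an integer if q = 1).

C = (-8/3, 14/3)

1. C_x = -8/3  [2·signedArea(CAD) = -8550/221 ∩ CB · DF = 210]
2. C_y = 14/3  [2·signedArea(CAD) = -8550/221 ∩ CB · DF = 210]
   → C = (-8/3, 14/3)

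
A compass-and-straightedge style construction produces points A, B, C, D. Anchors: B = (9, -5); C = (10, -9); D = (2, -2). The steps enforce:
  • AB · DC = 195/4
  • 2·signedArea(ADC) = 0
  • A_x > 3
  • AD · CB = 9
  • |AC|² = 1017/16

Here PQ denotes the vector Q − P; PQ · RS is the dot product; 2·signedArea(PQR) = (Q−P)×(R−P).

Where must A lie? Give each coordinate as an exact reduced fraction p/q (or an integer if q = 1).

A = (4, -15/4)

1. A_x = 4  [2·signedArea(ADC) = 0 ∩ AB · DC = 195/4]
2. A_y = -15/4  [2·signedArea(ADC) = 0 ∩ AB · DC = 195/4]
   → A = (4, -15/4)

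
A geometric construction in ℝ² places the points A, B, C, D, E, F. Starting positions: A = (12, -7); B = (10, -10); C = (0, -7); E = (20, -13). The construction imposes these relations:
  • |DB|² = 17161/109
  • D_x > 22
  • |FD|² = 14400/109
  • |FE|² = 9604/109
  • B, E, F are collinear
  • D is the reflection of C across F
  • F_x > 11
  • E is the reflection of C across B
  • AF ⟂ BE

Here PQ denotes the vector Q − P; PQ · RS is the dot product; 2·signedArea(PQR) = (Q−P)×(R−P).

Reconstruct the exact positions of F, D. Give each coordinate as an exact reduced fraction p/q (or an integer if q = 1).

1. F_x = 1200/109  [B, E, F are collinear ∩ AF ⟂ BE]
2. F_y = -1123/109  [B, E, F are collinear ∩ AF ⟂ BE]
   → F = (1200/109, -1123/109)
3. D_x = 2400/109  [D is the reflection of C across F]
4. D_y = -1483/109  [D is the reflection of C across F]
   → D = (2400/109, -1483/109)

D = (2400/109, -1483/109)
F = (1200/109, -1123/109)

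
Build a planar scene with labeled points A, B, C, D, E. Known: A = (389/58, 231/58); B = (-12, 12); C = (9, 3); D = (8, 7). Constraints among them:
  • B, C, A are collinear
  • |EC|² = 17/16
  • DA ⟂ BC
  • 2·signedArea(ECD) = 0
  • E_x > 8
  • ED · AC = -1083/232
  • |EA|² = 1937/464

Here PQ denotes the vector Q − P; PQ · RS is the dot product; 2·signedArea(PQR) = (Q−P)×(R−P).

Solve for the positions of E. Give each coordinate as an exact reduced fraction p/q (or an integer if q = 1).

E = (35/4, 4)

1. E_x = 35/4  [2·signedArea(ECD) = 0 ∩ ED · AC = -1083/232]
2. E_y = 4  [2·signedArea(ECD) = 0 ∩ ED · AC = -1083/232]
   → E = (35/4, 4)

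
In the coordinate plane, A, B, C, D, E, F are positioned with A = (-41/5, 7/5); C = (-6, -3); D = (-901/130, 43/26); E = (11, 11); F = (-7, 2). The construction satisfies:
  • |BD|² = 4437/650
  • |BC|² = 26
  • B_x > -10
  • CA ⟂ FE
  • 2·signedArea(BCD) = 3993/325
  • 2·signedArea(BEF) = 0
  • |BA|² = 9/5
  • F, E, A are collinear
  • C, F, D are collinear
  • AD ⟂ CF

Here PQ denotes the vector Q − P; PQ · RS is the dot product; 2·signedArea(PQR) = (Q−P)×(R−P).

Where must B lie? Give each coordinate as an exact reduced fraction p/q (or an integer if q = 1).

B = (-47/5, 4/5)

1. B_x = -47/5  [2·signedArea(BEF) = 0 ∩ 2·signedArea(BCD) = 3993/325]
2. B_y = 4/5  [2·signedArea(BEF) = 0 ∩ 2·signedArea(BCD) = 3993/325]
   → B = (-47/5, 4/5)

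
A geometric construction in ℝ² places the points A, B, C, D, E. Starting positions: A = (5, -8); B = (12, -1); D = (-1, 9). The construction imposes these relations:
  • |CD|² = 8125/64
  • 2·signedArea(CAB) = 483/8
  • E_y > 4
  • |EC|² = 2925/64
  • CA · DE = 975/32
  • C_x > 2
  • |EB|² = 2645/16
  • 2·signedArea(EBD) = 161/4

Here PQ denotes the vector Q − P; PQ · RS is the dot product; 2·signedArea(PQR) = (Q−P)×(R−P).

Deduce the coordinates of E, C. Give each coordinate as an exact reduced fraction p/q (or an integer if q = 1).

C = (11/4, -13/8)
E = (1/2, 19/4)

1. E_x = 1/2  [line -10·x + -13·y + 267/4 = 0 ∩ |EB|² = 2645/16]
2. E_y = 19/4  [line -10·x + -13·y + 267/4 = 0 ∩ |EB|² = 2645/16]
   → E = (1/2, 19/4)
3. C_x = 11/4  [2·signedArea(CAB) = 483/8 ∩ CA · DE = 975/32]
4. C_y = -13/8  [2·signedArea(CAB) = 483/8 ∩ CA · DE = 975/32]
   → C = (11/4, -13/8)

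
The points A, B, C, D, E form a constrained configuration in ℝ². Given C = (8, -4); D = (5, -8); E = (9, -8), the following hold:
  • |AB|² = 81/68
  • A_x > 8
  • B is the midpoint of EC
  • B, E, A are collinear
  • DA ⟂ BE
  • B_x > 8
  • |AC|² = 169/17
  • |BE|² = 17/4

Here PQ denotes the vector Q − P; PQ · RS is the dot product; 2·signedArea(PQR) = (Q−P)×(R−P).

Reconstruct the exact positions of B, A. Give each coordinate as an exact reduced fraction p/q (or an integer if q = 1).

A = (149/17, -120/17)
B = (17/2, -6)

1. B_x = 17/2  [B is the midpoint of EC]
2. B_y = -6  [B is the midpoint of EC]
   → B = (17/2, -6)
3. A_x = 149/17  [B, E, A are collinear ∩ DA ⟂ BE]
4. A_y = -120/17  [B, E, A are collinear ∩ DA ⟂ BE]
   → A = (149/17, -120/17)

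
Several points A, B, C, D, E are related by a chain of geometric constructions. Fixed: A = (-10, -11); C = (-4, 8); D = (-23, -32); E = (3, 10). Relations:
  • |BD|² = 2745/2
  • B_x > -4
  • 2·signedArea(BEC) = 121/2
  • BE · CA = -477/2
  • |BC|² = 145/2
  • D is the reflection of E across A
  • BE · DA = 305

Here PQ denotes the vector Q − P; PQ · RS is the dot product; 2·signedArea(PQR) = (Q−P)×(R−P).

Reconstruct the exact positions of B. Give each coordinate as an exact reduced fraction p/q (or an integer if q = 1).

1. B_x = -7/2  [2·signedArea(BEC) = 121/2 ∩ BE · CA = -477/2]
2. B_y = -1/2  [2·signedArea(BEC) = 121/2 ∩ BE · CA = -477/2]
   → B = (-7/2, -1/2)

B = (-7/2, -1/2)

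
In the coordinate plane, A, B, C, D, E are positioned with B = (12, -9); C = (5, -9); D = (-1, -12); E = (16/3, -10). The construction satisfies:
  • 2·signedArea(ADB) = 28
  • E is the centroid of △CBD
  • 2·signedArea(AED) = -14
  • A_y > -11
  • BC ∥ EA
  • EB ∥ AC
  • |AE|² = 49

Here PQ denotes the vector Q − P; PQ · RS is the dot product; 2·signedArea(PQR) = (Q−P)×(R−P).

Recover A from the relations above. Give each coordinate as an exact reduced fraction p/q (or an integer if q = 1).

A = (-5/3, -10)

1. A_x = -5/3  [EB ∥ AC ∩ BC ∥ EA]
2. A_y = -10  [EB ∥ AC ∩ BC ∥ EA]
   → A = (-5/3, -10)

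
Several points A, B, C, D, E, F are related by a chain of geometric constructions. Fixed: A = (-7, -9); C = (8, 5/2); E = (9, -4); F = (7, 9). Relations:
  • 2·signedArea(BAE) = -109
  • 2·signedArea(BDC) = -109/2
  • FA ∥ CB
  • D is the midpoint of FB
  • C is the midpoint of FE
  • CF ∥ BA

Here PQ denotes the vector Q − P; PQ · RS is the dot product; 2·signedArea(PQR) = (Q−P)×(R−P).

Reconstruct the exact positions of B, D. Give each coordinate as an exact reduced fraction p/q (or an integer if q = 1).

1. B_x = -6  [CF ∥ BA ∩ FA ∥ CB]
2. B_y = -31/2  [CF ∥ BA ∩ FA ∥ CB]
   → B = (-6, -31/2)
3. D_x = 1/2  [D is the midpoint of FB]
4. D_y = -13/4  [D is the midpoint of FB]
   → D = (1/2, -13/4)

B = (-6, -31/2)
D = (1/2, -13/4)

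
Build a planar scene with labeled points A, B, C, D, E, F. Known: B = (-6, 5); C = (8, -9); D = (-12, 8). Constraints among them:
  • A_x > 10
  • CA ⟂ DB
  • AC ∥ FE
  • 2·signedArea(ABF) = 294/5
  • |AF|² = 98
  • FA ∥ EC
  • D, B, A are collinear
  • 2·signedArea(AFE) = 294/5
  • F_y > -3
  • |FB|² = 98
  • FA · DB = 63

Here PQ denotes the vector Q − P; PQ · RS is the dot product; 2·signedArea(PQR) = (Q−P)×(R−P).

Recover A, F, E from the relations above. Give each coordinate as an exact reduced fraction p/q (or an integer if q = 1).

1. A_x = 54/5  [D, B, A are collinear ∩ CA ⟂ DB]
2. A_y = -17/5  [D, B, A are collinear ∩ CA ⟂ DB]
   → A = (54/5, -17/5)
3. F_x = 1  [FA · DB = 63 ∩ 2·signedArea(ABF) = 294/5]
4. F_y = -2  [FA · DB = 63 ∩ 2·signedArea(ABF) = 294/5]
   → F = (1, -2)
5. E_x = -9/5  [FA ∥ EC ∩ AC ∥ FE]
6. E_y = -38/5  [FA ∥ EC ∩ AC ∥ FE]
   → E = (-9/5, -38/5)

A = (54/5, -17/5)
E = (-9/5, -38/5)
F = (1, -2)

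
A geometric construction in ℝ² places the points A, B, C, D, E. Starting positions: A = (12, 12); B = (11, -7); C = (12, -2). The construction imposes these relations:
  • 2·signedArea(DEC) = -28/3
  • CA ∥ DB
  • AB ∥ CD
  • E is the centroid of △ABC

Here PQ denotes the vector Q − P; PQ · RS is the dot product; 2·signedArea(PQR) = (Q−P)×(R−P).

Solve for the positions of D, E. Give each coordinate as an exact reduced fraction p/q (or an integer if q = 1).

D = (11, -21)
E = (35/3, 1)

1. D_x = 11  [CA ∥ DB ∩ AB ∥ CD]
2. D_y = -21  [CA ∥ DB ∩ AB ∥ CD]
   → D = (11, -21)
3. E_x = 35/3  [E is the centroid of △ABC]
4. E_y = 1  [E is the centroid of △ABC]
   → E = (35/3, 1)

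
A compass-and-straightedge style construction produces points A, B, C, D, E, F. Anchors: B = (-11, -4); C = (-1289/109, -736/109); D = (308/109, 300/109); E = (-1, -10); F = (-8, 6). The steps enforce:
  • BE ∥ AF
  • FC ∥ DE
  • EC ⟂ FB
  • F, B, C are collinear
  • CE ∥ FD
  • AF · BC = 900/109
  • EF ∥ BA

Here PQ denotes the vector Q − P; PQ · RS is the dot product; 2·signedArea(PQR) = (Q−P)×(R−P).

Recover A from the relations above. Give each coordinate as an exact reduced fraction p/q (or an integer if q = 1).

A = (-18, 12)

1. A_x = -18  [BE ∥ AF ∩ EF ∥ BA]
2. A_y = 12  [BE ∥ AF ∩ EF ∥ BA]
   → A = (-18, 12)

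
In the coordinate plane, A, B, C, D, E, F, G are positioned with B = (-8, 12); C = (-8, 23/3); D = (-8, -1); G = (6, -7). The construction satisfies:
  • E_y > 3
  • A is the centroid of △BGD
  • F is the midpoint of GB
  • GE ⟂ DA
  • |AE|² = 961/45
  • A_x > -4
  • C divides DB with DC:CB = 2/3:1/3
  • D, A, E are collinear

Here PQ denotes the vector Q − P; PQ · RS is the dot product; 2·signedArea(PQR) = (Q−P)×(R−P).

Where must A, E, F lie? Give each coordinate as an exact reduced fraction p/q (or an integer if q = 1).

1. A_x = -10/3  [A is the centroid of △BGD]
2. A_y = 4/3  [A is the centroid of △BGD]
   → A = (-10/3, 4/3)
3. E_x = 4/5  [D, A, E are collinear ∩ GE ⟂ DA]
4. E_y = 17/5  [D, A, E are collinear ∩ GE ⟂ DA]
   → E = (4/5, 17/5)
5. F_x = -1  [F is the midpoint of GB]
6. F_y = 5/2  [F is the midpoint of GB]
   → F = (-1, 5/2)

A = (-10/3, 4/3)
E = (4/5, 17/5)
F = (-1, 5/2)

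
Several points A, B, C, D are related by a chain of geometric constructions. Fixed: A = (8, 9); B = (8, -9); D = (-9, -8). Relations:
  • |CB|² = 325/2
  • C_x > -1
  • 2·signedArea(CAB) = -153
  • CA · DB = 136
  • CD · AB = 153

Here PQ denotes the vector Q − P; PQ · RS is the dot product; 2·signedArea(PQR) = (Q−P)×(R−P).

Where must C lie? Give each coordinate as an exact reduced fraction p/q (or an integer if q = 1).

1. C_x = -1/2  [CD · AB = 153 ∩ 2·signedArea(CAB) = -153]
2. C_y = 1/2  [CD · AB = 153 ∩ 2·signedArea(CAB) = -153]
   → C = (-1/2, 1/2)

C = (-1/2, 1/2)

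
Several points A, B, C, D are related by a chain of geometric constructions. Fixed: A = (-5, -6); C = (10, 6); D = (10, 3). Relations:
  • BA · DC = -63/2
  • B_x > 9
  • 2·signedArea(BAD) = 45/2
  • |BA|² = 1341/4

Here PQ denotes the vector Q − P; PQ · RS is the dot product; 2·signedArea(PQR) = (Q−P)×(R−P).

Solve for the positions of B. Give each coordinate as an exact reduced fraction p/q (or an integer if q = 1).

1. B_x = 10  [2·signedArea(BAD) = 45/2 ∩ BA · DC = -63/2]
2. B_y = 9/2  [2·signedArea(BAD) = 45/2 ∩ BA · DC = -63/2]
   → B = (10, 9/2)

B = (10, 9/2)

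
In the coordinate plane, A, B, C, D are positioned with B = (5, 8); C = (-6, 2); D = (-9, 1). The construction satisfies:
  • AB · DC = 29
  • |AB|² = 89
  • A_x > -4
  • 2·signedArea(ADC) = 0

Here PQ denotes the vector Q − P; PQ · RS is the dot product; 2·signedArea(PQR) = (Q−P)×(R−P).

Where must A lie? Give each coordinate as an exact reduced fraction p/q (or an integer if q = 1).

1. A_x = -3  [2·signedArea(ADC) = 0 ∩ AB · DC = 29]
2. A_y = 3  [2·signedArea(ADC) = 0 ∩ AB · DC = 29]
   → A = (-3, 3)

A = (-3, 3)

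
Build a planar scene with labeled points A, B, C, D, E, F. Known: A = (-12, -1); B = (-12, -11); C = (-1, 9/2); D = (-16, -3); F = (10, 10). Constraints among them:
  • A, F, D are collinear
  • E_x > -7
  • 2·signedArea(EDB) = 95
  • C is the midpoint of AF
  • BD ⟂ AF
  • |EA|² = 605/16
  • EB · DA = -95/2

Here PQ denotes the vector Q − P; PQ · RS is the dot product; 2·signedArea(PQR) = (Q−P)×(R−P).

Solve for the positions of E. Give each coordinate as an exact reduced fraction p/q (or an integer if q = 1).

E = (-13/2, 7/4)

1. E_x = -13/2  [line 8·x + 4·y + 45 = 0 ∩ |EA|² = 605/16]
2. E_y = 7/4  [line 8·x + 4·y + 45 = 0 ∩ |EA|² = 605/16]
   → E = (-13/2, 7/4)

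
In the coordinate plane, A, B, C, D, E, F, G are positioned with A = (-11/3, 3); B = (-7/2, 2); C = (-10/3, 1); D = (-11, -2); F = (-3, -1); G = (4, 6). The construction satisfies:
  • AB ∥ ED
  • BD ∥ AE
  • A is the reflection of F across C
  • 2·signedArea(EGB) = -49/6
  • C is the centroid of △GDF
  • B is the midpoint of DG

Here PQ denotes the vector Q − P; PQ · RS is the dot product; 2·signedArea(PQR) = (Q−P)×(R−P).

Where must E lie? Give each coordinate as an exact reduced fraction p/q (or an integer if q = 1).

1. E_x = -67/6  [AB ∥ ED ∩ BD ∥ AE]
2. E_y = -1  [AB ∥ ED ∩ BD ∥ AE]
   → E = (-67/6, -1)

E = (-67/6, -1)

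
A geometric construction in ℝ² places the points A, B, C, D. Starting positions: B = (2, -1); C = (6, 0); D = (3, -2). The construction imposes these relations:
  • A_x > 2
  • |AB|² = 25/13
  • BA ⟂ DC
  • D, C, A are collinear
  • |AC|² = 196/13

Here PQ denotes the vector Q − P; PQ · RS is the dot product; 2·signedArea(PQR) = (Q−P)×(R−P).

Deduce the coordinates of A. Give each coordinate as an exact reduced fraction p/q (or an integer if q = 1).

A = (36/13, -28/13)

1. A_x = 36/13  [D, C, A are collinear ∩ BA ⟂ DC]
2. A_y = -28/13  [D, C, A are collinear ∩ BA ⟂ DC]
   → A = (36/13, -28/13)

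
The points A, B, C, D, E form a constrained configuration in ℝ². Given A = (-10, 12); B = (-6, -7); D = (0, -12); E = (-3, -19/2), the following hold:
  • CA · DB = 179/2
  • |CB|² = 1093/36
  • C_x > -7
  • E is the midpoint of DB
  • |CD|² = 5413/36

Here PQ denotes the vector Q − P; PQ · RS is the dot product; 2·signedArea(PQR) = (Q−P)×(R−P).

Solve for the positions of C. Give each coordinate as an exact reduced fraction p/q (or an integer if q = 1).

1. C_x = -19/3  [line 6·x + -5·y + 61/2 = 0 ∩ |CB|² = 1093/36]
2. C_y = -3/2  [line 6·x + -5·y + 61/2 = 0 ∩ |CB|² = 1093/36]
   → C = (-19/3, -3/2)

C = (-19/3, -3/2)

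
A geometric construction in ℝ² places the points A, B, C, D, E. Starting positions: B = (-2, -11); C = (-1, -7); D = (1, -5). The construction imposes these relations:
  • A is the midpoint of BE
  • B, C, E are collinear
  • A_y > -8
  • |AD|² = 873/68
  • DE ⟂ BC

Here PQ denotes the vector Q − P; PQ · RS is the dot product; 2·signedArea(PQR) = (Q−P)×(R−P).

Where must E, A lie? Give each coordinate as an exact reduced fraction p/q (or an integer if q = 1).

1. E_x = -7/17  [B, C, E are collinear ∩ DE ⟂ BC]
2. E_y = -79/17  [B, C, E are collinear ∩ DE ⟂ BC]
   → E = (-7/17, -79/17)
3. A_x = -41/34  [A is the midpoint of BE]
4. A_y = -133/17  [A is the midpoint of BE]
   → A = (-41/34, -133/17)

A = (-41/34, -133/17)
E = (-7/17, -79/17)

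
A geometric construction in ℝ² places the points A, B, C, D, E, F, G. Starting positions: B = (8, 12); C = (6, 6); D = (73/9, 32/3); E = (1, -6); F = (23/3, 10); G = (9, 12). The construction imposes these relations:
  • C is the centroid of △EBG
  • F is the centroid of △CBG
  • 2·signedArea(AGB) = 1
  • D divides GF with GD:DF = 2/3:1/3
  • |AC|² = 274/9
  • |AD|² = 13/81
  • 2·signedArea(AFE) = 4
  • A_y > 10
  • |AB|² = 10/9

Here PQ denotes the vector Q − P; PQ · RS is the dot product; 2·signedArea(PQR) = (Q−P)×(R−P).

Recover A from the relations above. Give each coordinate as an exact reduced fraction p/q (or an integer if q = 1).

A = (25/3, 11)

1. A_x = 25/3  [2·signedArea(AGB) = 1 ∩ 2·signedArea(AFE) = 4]
2. A_y = 11  [2·signedArea(AGB) = 1 ∩ 2·signedArea(AFE) = 4]
   → A = (25/3, 11)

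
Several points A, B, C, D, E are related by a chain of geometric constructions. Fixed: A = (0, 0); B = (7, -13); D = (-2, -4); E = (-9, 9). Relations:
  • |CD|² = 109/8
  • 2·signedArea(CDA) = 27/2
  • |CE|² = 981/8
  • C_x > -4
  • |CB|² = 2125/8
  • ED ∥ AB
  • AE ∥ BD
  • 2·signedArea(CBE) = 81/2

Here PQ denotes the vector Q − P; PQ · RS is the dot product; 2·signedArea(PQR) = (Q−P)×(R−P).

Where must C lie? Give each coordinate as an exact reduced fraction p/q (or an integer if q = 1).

1. C_x = -15/4  [2·signedArea(CBE) = 81/2 ∩ 2·signedArea(CDA) = 27/2]
2. C_y = -3/4  [2·signedArea(CBE) = 81/2 ∩ 2·signedArea(CDA) = 27/2]
   → C = (-15/4, -3/4)

C = (-15/4, -3/4)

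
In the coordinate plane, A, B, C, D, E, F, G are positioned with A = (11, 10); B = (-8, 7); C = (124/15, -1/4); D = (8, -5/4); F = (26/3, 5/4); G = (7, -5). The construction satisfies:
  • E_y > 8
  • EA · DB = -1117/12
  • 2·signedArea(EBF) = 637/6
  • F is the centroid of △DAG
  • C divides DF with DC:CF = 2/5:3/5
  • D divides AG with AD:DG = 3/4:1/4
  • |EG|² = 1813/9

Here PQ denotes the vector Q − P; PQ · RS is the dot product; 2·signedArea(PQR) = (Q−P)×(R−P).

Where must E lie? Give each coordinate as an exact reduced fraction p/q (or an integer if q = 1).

1. E_x = 14/3  [2·signedArea(EBF) = 637/6 ∩ EA · DB = -1117/12]
2. E_y = 9  [2·signedArea(EBF) = 637/6 ∩ EA · DB = -1117/12]
   → E = (14/3, 9)

E = (14/3, 9)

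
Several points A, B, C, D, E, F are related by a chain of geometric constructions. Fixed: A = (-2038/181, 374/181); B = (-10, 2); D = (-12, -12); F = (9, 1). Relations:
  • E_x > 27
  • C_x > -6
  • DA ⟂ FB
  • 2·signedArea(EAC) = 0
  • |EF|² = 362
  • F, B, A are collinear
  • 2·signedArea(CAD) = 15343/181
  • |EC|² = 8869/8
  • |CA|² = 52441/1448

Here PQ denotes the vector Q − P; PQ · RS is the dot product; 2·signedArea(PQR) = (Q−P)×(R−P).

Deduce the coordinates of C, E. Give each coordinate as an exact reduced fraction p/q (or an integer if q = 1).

C = (-21/4, 7/4)
E = (28, 0)

1. C_x = -21/4  [line 2546/181·x + -134/181·y + 13601/181 = 0 ∩ |CA|² = 52441/1448]
2. C_y = 7/4  [line 2546/181·x + -134/181·y + 13601/181 = 0 ∩ |CA|² = 52441/1448]
   → C = (-21/4, 7/4)
3. E_x = 28  [line 229/724·x + 4351/724·y + -1603/181 = 0 ∩ |EF|² = 362]
4. E_y = 0  [line 229/724·x + 4351/724·y + -1603/181 = 0 ∩ |EF|² = 362]
   → E = (28, 0)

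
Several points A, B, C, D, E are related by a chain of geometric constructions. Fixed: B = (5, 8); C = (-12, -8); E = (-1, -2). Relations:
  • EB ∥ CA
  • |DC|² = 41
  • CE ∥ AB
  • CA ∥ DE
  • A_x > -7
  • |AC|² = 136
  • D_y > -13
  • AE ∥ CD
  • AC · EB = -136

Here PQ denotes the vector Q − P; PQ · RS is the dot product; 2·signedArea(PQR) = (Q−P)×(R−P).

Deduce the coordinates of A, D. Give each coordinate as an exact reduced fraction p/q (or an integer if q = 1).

A = (-6, 2)
D = (-7, -12)

1. A_x = -6  [CE ∥ AB ∩ EB ∥ CA]
2. A_y = 2  [CE ∥ AB ∩ EB ∥ CA]
   → A = (-6, 2)
3. D_x = -7  [CA ∥ DE ∩ AE ∥ CD]
4. D_y = -12  [CA ∥ DE ∩ AE ∥ CD]
   → D = (-7, -12)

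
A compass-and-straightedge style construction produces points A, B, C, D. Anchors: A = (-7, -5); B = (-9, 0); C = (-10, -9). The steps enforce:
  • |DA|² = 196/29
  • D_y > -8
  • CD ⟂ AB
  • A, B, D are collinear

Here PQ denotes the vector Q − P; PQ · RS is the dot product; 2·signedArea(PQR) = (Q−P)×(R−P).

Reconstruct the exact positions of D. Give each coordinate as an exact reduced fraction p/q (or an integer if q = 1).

D = (-175/29, -215/29)

1. D_x = -175/29  [A, B, D are collinear ∩ CD ⟂ AB]
2. D_y = -215/29  [A, B, D are collinear ∩ CD ⟂ AB]
   → D = (-175/29, -215/29)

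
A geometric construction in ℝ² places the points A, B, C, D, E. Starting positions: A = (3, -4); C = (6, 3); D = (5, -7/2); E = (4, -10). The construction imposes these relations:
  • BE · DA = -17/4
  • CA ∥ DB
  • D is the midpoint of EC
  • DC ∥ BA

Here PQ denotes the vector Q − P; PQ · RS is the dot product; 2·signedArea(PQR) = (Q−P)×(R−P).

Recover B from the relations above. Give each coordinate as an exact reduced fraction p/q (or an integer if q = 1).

B = (2, -21/2)

1. B_x = 2  [DC ∥ BA ∩ CA ∥ DB]
2. B_y = -21/2  [DC ∥ BA ∩ CA ∥ DB]
   → B = (2, -21/2)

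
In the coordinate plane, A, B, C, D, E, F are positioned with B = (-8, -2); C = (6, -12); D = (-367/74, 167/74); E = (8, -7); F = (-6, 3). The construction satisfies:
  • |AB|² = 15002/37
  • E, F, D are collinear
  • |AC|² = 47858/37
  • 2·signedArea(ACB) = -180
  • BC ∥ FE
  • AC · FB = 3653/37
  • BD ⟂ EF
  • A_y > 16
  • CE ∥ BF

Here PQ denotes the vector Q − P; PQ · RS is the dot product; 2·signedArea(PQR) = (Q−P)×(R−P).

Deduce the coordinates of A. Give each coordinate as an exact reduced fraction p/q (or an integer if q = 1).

1. A_x = -589/37  [2·signedArea(ACB) = -180 ∩ AC · FB = 3653/37]
2. A_y = 611/37  [2·signedArea(ACB) = -180 ∩ AC · FB = 3653/37]
   → A = (-589/37, 611/37)

A = (-589/37, 611/37)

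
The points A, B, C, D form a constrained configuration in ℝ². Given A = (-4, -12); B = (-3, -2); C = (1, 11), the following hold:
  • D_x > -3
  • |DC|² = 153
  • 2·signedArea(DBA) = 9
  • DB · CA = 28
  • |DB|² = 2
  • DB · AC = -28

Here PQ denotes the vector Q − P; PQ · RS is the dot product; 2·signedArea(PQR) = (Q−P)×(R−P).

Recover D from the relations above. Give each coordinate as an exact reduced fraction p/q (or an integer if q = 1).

1. D_x = -2  [2·signedArea(DBA) = 9 ∩ DB · CA = 28]
2. D_y = -1  [2·signedArea(DBA) = 9 ∩ DB · CA = 28]
   → D = (-2, -1)

D = (-2, -1)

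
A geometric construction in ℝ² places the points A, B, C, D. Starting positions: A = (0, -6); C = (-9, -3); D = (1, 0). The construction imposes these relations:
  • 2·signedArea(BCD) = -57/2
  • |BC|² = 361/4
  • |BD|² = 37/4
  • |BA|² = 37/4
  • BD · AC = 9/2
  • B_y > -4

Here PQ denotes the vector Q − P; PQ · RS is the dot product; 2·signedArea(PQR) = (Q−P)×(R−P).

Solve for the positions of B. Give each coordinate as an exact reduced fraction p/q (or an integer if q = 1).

1. B_x = 1/2  [2·signedArea(BCD) = -57/2 ∩ BD · AC = 9/2]
2. B_y = -3  [2·signedArea(BCD) = -57/2 ∩ BD · AC = 9/2]
   → B = (1/2, -3)

B = (1/2, -3)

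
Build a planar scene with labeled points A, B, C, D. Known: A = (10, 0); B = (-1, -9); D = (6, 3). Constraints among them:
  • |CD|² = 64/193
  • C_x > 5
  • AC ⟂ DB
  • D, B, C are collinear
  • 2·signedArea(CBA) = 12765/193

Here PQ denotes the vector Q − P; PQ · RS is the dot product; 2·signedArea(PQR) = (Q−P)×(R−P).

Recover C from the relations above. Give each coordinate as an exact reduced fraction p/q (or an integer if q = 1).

C = (1102/193, 483/193)

1. C_x = 1102/193  [D, B, C are collinear ∩ AC ⟂ DB]
2. C_y = 483/193  [D, B, C are collinear ∩ AC ⟂ DB]
   → C = (1102/193, 483/193)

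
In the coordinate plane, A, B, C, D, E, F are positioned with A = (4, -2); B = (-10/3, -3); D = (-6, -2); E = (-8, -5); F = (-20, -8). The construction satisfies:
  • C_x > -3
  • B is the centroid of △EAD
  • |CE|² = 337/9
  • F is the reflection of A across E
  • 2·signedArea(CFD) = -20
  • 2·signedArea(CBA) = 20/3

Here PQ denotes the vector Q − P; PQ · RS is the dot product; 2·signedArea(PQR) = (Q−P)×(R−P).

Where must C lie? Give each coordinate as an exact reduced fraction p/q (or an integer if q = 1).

C = (-8/3, -2)

1. C_x = -8/3  [2·signedArea(CBA) = 20/3 ∩ 2·signedArea(CFD) = -20]
2. C_y = -2  [2·signedArea(CBA) = 20/3 ∩ 2·signedArea(CFD) = -20]
   → C = (-8/3, -2)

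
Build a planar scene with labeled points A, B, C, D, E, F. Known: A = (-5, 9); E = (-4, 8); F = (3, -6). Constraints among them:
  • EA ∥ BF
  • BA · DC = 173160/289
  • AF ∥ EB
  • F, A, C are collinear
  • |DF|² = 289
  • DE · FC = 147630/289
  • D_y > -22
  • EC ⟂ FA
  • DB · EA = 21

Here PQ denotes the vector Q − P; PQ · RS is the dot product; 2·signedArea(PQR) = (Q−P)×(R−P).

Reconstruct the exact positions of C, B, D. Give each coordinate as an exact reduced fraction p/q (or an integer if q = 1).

B = (4, -7)
C = (-1261/289, 2256/289)
D = (11, -21)

1. C_x = -1261/289  [F, A, C are collinear ∩ EC ⟂ FA]
2. C_y = 2256/289  [F, A, C are collinear ∩ EC ⟂ FA]
   → C = (-1261/289, 2256/289)
3. B_x = 4  [EA ∥ BF ∩ AF ∥ EB]
4. B_y = -7  [EA ∥ BF ∩ AF ∥ EB]
   → B = (4, -7)
5. D_x = 11  [DE · FC = 147630/289 ∩ DB · EA = 21]
6. D_y = -21  [DE · FC = 147630/289 ∩ DB · EA = 21]
   → D = (11, -21)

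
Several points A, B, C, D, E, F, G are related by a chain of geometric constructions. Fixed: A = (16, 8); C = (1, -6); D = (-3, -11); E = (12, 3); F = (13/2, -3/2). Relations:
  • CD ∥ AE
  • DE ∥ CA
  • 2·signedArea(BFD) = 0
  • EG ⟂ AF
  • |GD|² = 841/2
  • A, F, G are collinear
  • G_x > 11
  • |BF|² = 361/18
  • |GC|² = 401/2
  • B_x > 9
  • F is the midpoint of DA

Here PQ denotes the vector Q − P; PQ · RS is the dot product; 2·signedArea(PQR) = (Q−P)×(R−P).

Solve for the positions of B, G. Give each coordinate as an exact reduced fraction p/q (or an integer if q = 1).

1. B_x = 29/3  [line 19/2·x + -19/2·y + -76 = 0 ∩ |BF|² = 361/18]
2. B_y = 5/3  [line 19/2·x + -19/2·y + -76 = 0 ∩ |BF|² = 361/18]
   → B = (29/3, 5/3)
3. G_x = 23/2  [A, F, G are collinear ∩ EG ⟂ AF]
4. G_y = 7/2  [A, F, G are collinear ∩ EG ⟂ AF]
   → G = (23/2, 7/2)

B = (29/3, 5/3)
G = (23/2, 7/2)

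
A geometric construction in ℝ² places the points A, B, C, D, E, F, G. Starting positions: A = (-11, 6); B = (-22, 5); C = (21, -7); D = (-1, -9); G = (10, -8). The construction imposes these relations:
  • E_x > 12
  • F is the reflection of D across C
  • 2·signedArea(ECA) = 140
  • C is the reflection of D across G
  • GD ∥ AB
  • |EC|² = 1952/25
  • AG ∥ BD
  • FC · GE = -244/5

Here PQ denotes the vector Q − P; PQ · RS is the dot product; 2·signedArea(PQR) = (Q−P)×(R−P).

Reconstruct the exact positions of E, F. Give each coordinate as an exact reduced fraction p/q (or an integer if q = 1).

E = (61/5, -39/5)
F = (43, -5)

1. F_x = 43  [F is the reflection of D across C]
2. F_y = -5  [F is the reflection of D across C]
   → F = (43, -5)
3. E_x = 61/5  [2·signedArea(ECA) = 140 ∩ FC · GE = -244/5]
4. E_y = -39/5  [2·signedArea(ECA) = 140 ∩ FC · GE = -244/5]
   → E = (61/5, -39/5)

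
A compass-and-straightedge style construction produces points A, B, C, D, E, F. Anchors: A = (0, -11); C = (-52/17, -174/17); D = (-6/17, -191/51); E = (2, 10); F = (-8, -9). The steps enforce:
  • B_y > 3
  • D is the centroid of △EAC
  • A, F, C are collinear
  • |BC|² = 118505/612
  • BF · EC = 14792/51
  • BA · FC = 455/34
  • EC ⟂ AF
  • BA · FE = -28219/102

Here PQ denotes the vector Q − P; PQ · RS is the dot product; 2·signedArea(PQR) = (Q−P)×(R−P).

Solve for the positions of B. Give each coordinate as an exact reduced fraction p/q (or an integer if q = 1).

1. B_x = 14/17  [BA · FE = -28219/102 ∩ BA · FC = 455/34]
2. B_y = 319/102  [BA · FE = -28219/102 ∩ BA · FC = 455/34]
   → B = (14/17, 319/102)

B = (14/17, 319/102)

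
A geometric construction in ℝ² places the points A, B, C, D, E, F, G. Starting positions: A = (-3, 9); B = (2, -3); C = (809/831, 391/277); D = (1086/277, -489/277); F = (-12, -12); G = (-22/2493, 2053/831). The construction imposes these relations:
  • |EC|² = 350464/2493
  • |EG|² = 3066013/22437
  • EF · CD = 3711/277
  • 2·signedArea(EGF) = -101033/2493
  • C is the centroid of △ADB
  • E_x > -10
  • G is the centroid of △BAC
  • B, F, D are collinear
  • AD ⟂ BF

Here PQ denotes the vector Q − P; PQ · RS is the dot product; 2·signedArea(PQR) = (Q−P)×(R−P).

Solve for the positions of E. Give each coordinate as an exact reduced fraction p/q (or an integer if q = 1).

E = (-9, -5)

1. E_x = -9  [EF · CD = 3711/277 ∩ 2·signedArea(EGF) = -101033/2493]
2. E_y = -5  [EF · CD = 3711/277 ∩ 2·signedArea(EGF) = -101033/2493]
   → E = (-9, -5)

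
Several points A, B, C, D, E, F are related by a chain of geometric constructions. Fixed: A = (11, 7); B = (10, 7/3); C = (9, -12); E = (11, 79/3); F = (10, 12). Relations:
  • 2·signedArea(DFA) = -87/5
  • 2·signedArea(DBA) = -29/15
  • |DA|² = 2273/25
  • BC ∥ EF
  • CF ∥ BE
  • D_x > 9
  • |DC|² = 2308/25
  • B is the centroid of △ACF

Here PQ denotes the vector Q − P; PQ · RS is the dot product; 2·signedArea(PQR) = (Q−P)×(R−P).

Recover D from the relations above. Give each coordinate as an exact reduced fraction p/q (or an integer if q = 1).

D = (47/5, -12/5)

1. D_x = 47/5  [2·signedArea(DBA) = -29/15 ∩ 2·signedArea(DFA) = -87/5]
2. D_y = -12/5  [2·signedArea(DBA) = -29/15 ∩ 2·signedArea(DFA) = -87/5]
   → D = (47/5, -12/5)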